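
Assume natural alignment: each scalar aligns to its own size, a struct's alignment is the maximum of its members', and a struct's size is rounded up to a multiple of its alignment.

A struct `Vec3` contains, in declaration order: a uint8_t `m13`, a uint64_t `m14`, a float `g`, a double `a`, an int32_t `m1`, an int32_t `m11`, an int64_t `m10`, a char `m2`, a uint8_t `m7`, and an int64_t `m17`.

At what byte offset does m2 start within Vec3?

48

m13 at 0 (size 1, align 1) → ends 1
pad 7 to align 8 for m14
m14 at 8 (size 8, align 8) → ends 16
g at 16 (size 4, align 4) → ends 20
pad 4 to align 8 for a
a at 24 (size 8, align 8) → ends 32
m1 at 32 (size 4, align 4) → ends 36
m11 at 36 (size 4, align 4) → ends 40
m10 at 40 (size 8, align 8) → ends 48
m2 at 48 (size 1, align 1) → ends 49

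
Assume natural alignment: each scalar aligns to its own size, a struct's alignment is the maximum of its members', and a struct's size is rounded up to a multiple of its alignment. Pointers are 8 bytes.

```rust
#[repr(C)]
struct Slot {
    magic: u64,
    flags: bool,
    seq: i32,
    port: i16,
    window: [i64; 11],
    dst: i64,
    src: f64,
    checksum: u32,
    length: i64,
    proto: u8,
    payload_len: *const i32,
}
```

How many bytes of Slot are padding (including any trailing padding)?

20

magic at 0 (size 8, align 8) → ends 8
flags at 8 (size 1, align 1) → ends 9
pad 3 to align 4 for seq
seq at 12 (size 4, align 4) → ends 16
port at 16 (size 2, align 2) → ends 18
pad 6 to align 8 for window
window at 24 (size 88, align 8) → ends 112
dst at 112 (size 8, align 8) → ends 120
src at 120 (size 8, align 8) → ends 128
checksum at 128 (size 4, align 4) → ends 132
pad 4 to align 8 for length
length at 136 (size 8, align 8) → ends 144
proto at 144 (size 1, align 1) → ends 145
pad 7 to align 8 for payload_len
payload_len at 152 (size 8, align 8) → ends 160
total 160 bytes, alignment 8
data bytes 140, size 160 → padding 20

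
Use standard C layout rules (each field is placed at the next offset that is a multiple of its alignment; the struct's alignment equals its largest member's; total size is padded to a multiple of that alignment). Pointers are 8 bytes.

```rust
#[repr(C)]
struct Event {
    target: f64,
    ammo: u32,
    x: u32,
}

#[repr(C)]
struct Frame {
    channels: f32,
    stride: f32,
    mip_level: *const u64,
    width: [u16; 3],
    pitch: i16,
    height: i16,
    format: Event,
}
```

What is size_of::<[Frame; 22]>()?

Event: target at 0 (size 8, align 8) → ends 8; ammo at 8 (size 4, align 4) → ends 12; x at 12 (size 4, align 4) → ends 16; total 16 bytes, alignment 8
channels at 0 (size 4, align 4) → ends 4
stride at 4 (size 4, align 4) → ends 8
mip_level at 8 (size 8, align 8) → ends 16
width at 16 (size 6, align 2) → ends 22
pitch at 22 (size 2, align 2) → ends 24
height at 24 (size 2, align 2) → ends 26
pad 6 to align 8 for format
format at 32 (size 16, align 8) → ends 48
total 48 bytes, alignment 8
array of 22: 22 × 48 = 1056

1056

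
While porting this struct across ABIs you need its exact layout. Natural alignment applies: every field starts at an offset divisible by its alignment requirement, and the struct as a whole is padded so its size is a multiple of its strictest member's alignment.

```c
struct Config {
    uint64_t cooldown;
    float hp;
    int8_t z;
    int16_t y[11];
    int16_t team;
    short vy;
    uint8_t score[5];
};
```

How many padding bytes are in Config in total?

4

0..8  cooldown  (8B, 8-aligned)
8..12  hp  (4B, 4-aligned)
12..13  z  (1B, 1-aligned)
13..14  -- padding (1B)
14..36  y  (22B, 2-aligned)
36..38  team  (2B, 2-aligned)
38..40  vy  (2B, 2-aligned)
40..45  score  (5B, 1-aligned)
45..48  -- tail padding (3B)
sizeof = 48, alignof = 8
data bytes 44, size 48 → padding 4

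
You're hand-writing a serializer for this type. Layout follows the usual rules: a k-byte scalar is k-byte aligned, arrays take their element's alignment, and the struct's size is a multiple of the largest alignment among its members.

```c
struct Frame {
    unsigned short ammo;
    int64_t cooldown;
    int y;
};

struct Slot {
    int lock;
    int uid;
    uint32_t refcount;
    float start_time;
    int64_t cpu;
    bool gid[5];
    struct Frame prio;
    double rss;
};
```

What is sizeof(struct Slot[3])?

192

Frame: ammo at 0 (size 2, align 2) → ends 2; pad 6 to align 8 for cooldown; cooldown at 8 (size 8, align 8) → ends 16; y at 16 (size 4, align 4) → ends 20; tail pad 4 to reach multiple of 8; total 24 bytes, alignment 8
lock at 0 (size 4, align 4) → ends 4
uid at 4 (size 4, align 4) → ends 8
refcount at 8 (size 4, align 4) → ends 12
start_time at 12 (size 4, align 4) → ends 16
cpu at 16 (size 8, align 8) → ends 24
gid at 24 (size 5, align 1) → ends 29
pad 3 to align 8 for prio
prio at 32 (size 24, align 8) → ends 56
rss at 56 (size 8, align 8) → ends 64
total 64 bytes, alignment 8
array of 3: 3 × 64 = 192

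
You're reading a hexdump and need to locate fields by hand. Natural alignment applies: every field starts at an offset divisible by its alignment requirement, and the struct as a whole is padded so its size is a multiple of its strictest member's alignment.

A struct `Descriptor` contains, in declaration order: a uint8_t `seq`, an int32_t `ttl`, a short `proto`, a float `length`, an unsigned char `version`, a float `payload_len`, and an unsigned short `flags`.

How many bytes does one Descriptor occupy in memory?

28 bytes

0..1  seq  (1B, 1-aligned)
1..4  -- padding (3B)
4..8  ttl  (4B, 4-aligned)
8..10  proto  (2B, 2-aligned)
10..12  -- padding (2B)
12..16  length  (4B, 4-aligned)
16..17  version  (1B, 1-aligned)
17..20  -- padding (3B)
20..24  payload_len  (4B, 4-aligned)
24..26  flags  (2B, 2-aligned)
26..28  -- tail padding (2B)
sizeof = 28, alignof = 4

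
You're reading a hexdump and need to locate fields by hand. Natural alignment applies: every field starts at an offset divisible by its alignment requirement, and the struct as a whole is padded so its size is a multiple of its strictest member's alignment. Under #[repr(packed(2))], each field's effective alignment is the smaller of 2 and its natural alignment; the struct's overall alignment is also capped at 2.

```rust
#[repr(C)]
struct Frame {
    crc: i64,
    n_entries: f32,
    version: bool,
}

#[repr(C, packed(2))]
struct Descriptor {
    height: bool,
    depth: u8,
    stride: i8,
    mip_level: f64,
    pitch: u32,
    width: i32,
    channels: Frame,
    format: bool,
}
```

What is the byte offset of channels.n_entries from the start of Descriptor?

Frame: @0: crc [8B, align 8] → 8; @8: n_entries [4B, align 4] → 12; @12: version [1B, align 1] → 13; +3 tail pad (align 8); size 16, align 8
@0: height [1B, align 1] → 1
@1: depth [1B, align 1] → 2
@2: stride [1B, align 1] → 3
+1 pad (align 2)
@4: mip_level [8B, align 2] → 12
@12: pitch [4B, align 2] → 16
@16: width [4B, align 2] → 20
@20: channels [16B, align 2] → 36
within Frame: n_entries at 8
20 + 8 = 28

28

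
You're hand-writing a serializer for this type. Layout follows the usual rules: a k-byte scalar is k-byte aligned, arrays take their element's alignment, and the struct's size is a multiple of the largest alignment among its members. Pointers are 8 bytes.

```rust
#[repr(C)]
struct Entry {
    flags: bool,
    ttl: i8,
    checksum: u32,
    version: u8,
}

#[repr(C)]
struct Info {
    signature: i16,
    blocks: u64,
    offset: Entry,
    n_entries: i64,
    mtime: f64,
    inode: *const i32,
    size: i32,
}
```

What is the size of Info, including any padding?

Entry: @0: flags [1B, align 1] → 1; @1: ttl [1B, align 1] → 2; +2 pad (align 4); @4: checksum [4B, align 4] → 8; @8: version [1B, align 1] → 9; +3 tail pad (align 4); size 12, align 4
@0: signature [2B, align 2] → 2
+6 pad (align 8)
@8: blocks [8B, align 8] → 16
@16: offset [12B, align 4] → 28
+4 pad (align 8)
@32: n_entries [8B, align 8] → 40
@40: mtime [8B, align 8] → 48
@48: inode [8B, align 8] → 56
@56: size [4B, align 4] → 60
+4 tail pad (align 8)
size 64, align 8

64 bytes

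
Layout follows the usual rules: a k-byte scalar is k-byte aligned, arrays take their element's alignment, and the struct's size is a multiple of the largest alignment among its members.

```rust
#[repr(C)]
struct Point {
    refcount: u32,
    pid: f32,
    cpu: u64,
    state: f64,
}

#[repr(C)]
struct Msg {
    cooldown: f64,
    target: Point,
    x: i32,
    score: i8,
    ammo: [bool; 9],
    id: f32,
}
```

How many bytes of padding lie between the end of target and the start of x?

0

Point: refcount at 0 (size 4, align 4) → ends 4; pid at 4 (size 4, align 4) → ends 8; cpu at 8 (size 8, align 8) → ends 16; state at 16 (size 8, align 8) → ends 24; total 24 bytes, alignment 8
cooldown at 0 (size 8, align 8) → ends 8
target at 8 (size 24, align 8) → ends 32
x at 32 (size 4, align 4) → ends 36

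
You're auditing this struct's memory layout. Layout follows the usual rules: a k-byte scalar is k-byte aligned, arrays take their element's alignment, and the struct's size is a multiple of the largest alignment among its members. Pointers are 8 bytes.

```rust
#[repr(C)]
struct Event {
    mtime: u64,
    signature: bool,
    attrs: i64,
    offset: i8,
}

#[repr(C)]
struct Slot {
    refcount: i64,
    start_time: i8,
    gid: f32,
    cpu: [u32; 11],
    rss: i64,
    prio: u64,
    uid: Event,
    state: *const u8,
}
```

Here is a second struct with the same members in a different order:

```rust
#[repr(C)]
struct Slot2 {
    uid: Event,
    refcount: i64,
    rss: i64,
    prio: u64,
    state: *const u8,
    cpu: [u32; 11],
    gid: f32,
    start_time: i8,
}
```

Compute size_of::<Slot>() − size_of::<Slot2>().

0

Event: mtime at 0 (size 8, align 8) → ends 8; signature at 8 (size 1, align 1) → ends 9; pad 7 to align 8 for attrs; attrs at 16 (size 8, align 8) → ends 24; offset at 24 (size 1, align 1) → ends 25; tail pad 7 to reach multiple of 8; total 32 bytes, alignment 8
refcount at 0 (size 8, align 8) → ends 8
start_time at 8 (size 1, align 1) → ends 9
pad 3 to align 4 for gid
gid at 12 (size 4, align 4) → ends 16
cpu at 16 (size 44, align 4) → ends 60
pad 4 to align 8 for rss
rss at 64 (size 8, align 8) → ends 72
prio at 72 (size 8, align 8) → ends 80
uid at 80 (size 32, align 8) → ends 112
state at 112 (size 8, align 8) → ends 120
total 120 bytes, alignment 8
— Slot2 —
uid at 0 (size 32, align 8) → ends 32
refcount at 32 (size 8, align 8) → ends 40
rss at 40 (size 8, align 8) → ends 48
prio at 48 (size 8, align 8) → ends 56
state at 56 (size 8, align 8) → ends 64
cpu at 64 (size 44, align 4) → ends 108
gid at 108 (size 4, align 4) → ends 112
start_time at 112 (size 1, align 1) → ends 113
tail pad 7 to reach multiple of 8
total 120 bytes, alignment 8
120 − 120 = 0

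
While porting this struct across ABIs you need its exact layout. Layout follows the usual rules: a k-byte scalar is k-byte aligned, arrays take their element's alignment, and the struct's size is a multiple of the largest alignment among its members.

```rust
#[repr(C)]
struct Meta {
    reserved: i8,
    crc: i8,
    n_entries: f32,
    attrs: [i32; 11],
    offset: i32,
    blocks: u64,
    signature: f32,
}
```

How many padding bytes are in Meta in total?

@0: reserved [1B, align 1] → 1
@1: crc [1B, align 1] → 2
+2 pad (align 4)
@4: n_entries [4B, align 4] → 8
@8: attrs [44B, align 4] → 52
@52: offset [4B, align 4] → 56
@56: blocks [8B, align 8] → 64
@64: signature [4B, align 4] → 68
+4 tail pad (align 8)
size 72, align 8
data bytes 66, size 72 → padding 6

6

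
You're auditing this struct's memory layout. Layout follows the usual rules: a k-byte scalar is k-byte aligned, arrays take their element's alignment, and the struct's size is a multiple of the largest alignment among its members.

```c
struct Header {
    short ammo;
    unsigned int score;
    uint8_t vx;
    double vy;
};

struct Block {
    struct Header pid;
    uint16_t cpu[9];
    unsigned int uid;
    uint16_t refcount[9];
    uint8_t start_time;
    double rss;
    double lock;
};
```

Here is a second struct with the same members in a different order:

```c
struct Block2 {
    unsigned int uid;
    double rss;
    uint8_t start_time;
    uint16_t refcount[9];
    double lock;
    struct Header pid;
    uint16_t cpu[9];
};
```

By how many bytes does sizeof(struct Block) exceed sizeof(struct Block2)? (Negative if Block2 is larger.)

Header: ammo at 0 (size 2, align 2) → ends 2; pad 2 to align 4 for score; score at 4 (size 4, align 4) → ends 8; vx at 8 (size 1, align 1) → ends 9; pad 7 to align 8 for vy; vy at 16 (size 8, align 8) → ends 24; total 24 bytes, alignment 8
pid at 0 (size 24, align 8) → ends 24
cpu at 24 (size 18, align 2) → ends 42
pad 2 to align 4 for uid
uid at 44 (size 4, align 4) → ends 48
refcount at 48 (size 18, align 2) → ends 66
start_time at 66 (size 1, align 1) → ends 67
pad 5 to align 8 for rss
rss at 72 (size 8, align 8) → ends 80
lock at 80 (size 8, align 8) → ends 88
total 88 bytes, alignment 8
— Block2 —
uid at 0 (size 4, align 4) → ends 4
pad 4 to align 8 for rss
rss at 8 (size 8, align 8) → ends 16
start_time at 16 (size 1, align 1) → ends 17
pad 1 to align 2 for refcount
refcount at 18 (size 18, align 2) → ends 36
pad 4 to align 8 for lock
lock at 40 (size 8, align 8) → ends 48
pid at 48 (size 24, align 8) → ends 72
cpu at 72 (size 18, align 2) → ends 90
tail pad 6 to reach multiple of 8
total 96 bytes, alignment 8
88 − 96 = -8

-8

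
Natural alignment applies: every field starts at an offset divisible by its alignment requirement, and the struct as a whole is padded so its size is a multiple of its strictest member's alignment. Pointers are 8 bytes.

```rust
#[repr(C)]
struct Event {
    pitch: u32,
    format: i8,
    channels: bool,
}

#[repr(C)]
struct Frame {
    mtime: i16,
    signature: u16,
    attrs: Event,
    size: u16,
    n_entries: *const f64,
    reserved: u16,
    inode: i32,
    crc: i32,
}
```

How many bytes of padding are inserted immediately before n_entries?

2

Event: 0..4  pitch  (4B, 4-aligned); 4..5  format  (1B, 1-aligned); 5..6  channels  (1B, 1-aligned); 6..8  -- tail padding (2B); sizeof = 8, alignof = 4
0..2  mtime  (2B, 2-aligned)
2..4  signature  (2B, 2-aligned)
4..12  attrs  (8B, 4-aligned)
12..14  size  (2B, 2-aligned)
14..16  -- padding (2B)
16..24  n_entries  (8B, 8-aligned)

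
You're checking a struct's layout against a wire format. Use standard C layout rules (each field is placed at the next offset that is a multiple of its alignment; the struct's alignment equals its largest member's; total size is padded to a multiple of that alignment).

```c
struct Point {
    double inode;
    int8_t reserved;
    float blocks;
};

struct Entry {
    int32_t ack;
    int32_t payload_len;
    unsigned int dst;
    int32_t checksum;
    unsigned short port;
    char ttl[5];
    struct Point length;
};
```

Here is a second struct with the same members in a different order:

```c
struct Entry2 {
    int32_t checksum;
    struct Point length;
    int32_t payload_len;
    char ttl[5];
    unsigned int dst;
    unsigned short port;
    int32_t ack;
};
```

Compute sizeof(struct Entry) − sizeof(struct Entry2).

-8

Point: 0..8  inode  (8B, 8-aligned); 8..9  reserved  (1B, 1-aligned); 9..12  -- padding (3B); 12..16  blocks  (4B, 4-aligned); sizeof = 16, alignof = 8
0..4  ack  (4B, 4-aligned)
4..8  payload_len  (4B, 4-aligned)
8..12  dst  (4B, 4-aligned)
12..16  checksum  (4B, 4-aligned)
16..18  port  (2B, 2-aligned)
18..23  ttl  (5B, 1-aligned)
23..24  -- padding (1B)
24..40  length  (16B, 8-aligned)
sizeof = 40, alignof = 8
— Entry2 —
0..4  checksum  (4B, 4-aligned)
4..8  -- padding (4B)
8..24  length  (16B, 8-aligned)
24..28  payload_len  (4B, 4-aligned)
28..33  ttl  (5B, 1-aligned)
33..36  -- padding (3B)
36..40  dst  (4B, 4-aligned)
40..42  port  (2B, 2-aligned)
42..44  -- padding (2B)
44..48  ack  (4B, 4-aligned)
sizeof = 48, alignof = 8
40 − 48 = -8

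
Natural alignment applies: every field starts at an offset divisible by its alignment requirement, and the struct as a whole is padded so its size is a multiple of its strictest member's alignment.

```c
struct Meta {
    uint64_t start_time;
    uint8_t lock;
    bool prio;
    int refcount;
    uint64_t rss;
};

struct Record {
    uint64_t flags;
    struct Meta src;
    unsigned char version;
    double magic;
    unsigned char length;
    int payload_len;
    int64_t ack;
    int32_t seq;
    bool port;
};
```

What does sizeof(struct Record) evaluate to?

Meta: @0: start_time [8B, align 8] → 8; @8: lock [1B, align 1] → 9; @9: prio [1B, align 1] → 10; +2 pad (align 4); @12: refcount [4B, align 4] → 16; @16: rss [8B, align 8] → 24; size 24, align 8
@0: flags [8B, align 8] → 8
@8: src [24B, align 8] → 32
@32: version [1B, align 1] → 33
+7 pad (align 8)
@40: magic [8B, align 8] → 48
@48: length [1B, align 1] → 49
+3 pad (align 4)
@52: payload_len [4B, align 4] → 56
@56: ack [8B, align 8] → 64
@64: seq [4B, align 4] → 68
@68: port [1B, align 1] → 69
+3 tail pad (align 8)
size 72, align 8

72 bytes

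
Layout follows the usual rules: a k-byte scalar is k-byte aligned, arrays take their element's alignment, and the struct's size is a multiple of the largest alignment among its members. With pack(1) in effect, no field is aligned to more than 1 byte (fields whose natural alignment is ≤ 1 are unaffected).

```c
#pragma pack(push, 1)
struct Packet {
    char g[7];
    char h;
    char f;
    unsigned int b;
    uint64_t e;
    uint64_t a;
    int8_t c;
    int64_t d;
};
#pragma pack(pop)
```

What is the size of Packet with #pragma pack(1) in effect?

g at 0 (size 7, align 1) → ends 7
h at 7 (size 1, align 1) → ends 8
f at 8 (size 1, align 1) → ends 9
b at 9 (size 4, align 1) → ends 13
e at 13 (size 8, align 1) → ends 21
a at 21 (size 8, align 1) → ends 29
c at 29 (size 1, align 1) → ends 30
d at 30 (size 8, align 1) → ends 38
total 38 bytes, alignment 1

38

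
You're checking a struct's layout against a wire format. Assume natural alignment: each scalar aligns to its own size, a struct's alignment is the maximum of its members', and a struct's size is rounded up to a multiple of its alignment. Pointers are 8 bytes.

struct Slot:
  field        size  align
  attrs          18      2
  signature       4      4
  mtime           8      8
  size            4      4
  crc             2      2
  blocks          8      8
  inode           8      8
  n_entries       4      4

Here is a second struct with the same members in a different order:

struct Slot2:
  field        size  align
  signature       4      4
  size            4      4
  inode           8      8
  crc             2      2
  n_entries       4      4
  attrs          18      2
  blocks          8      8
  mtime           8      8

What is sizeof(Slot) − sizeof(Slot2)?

0

attrs at 0 (size 18, align 2) → ends 18
pad 2 to align 4 for signature
signature at 20 (size 4, align 4) → ends 24
mtime at 24 (size 8, align 8) → ends 32
size at 32 (size 4, align 4) → ends 36
crc at 36 (size 2, align 2) → ends 38
pad 2 to align 8 for blocks
blocks at 40 (size 8, align 8) → ends 48
inode at 48 (size 8, align 8) → ends 56
n_entries at 56 (size 4, align 4) → ends 60
tail pad 4 to reach multiple of 8
total 64 bytes, alignment 8
— Slot2 —
signature at 0 (size 4, align 4) → ends 4
size at 4 (size 4, align 4) → ends 8
inode at 8 (size 8, align 8) → ends 16
crc at 16 (size 2, align 2) → ends 18
pad 2 to align 4 for n_entries
n_entries at 20 (size 4, align 4) → ends 24
attrs at 24 (size 18, align 2) → ends 42
pad 6 to align 8 for blocks
blocks at 48 (size 8, align 8) → ends 56
mtime at 56 (size 8, align 8) → ends 64
total 64 bytes, alignment 8
64 − 64 = 0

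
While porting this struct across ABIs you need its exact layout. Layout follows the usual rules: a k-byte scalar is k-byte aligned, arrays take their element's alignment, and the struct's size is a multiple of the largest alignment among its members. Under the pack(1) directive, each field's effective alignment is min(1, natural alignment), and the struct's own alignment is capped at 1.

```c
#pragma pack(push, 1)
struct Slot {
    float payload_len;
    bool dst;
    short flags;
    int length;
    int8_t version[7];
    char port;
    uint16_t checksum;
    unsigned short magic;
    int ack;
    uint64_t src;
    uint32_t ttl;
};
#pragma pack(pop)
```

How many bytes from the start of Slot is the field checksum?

0..4  payload_len  (4B, 1-aligned)
4..5  dst  (1B, 1-aligned)
5..7  flags  (2B, 1-aligned)
7..11  length  (4B, 1-aligned)
11..18  version  (7B, 1-aligned)
18..19  port  (1B, 1-aligned)
19..21  checksum  (2B, 1-aligned)

19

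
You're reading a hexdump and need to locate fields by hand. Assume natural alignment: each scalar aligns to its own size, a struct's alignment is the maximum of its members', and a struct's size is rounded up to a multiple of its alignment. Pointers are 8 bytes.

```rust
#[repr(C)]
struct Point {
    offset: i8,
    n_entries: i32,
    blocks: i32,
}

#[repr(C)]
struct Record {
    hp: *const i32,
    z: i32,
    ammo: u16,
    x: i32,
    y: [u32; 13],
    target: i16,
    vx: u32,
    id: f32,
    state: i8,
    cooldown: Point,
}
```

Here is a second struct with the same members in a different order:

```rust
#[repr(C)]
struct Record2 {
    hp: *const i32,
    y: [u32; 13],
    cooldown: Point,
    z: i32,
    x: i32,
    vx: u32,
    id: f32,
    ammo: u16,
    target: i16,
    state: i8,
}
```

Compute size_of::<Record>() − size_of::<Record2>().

Point: @0: offset [1B, align 1] → 1; +3 pad (align 4); @4: n_entries [4B, align 4] → 8; @8: blocks [4B, align 4] → 12; size 12, align 4
@0: hp [8B, align 8] → 8
@8: z [4B, align 4] → 12
@12: ammo [2B, align 2] → 14
+2 pad (align 4)
@16: x [4B, align 4] → 20
@20: y [52B, align 4] → 72
@72: target [2B, align 2] → 74
+2 pad (align 4)
@76: vx [4B, align 4] → 80
@80: id [4B, align 4] → 84
@84: state [1B, align 1] → 85
+3 pad (align 4)
@88: cooldown [12B, align 4] → 100
+4 tail pad (align 8)
size 104, align 8
— Record2 —
@0: hp [8B, align 8] → 8
@8: y [52B, align 4] → 60
@60: cooldown [12B, align 4] → 72
@72: z [4B, align 4] → 76
@76: x [4B, align 4] → 80
@80: vx [4B, align 4] → 84
@84: id [4B, align 4] → 88
@88: ammo [2B, align 2] → 90
@90: target [2B, align 2] → 92
@92: state [1B, align 1] → 93
+3 tail pad (align 8)
size 96, align 8
104 − 96 = 8

8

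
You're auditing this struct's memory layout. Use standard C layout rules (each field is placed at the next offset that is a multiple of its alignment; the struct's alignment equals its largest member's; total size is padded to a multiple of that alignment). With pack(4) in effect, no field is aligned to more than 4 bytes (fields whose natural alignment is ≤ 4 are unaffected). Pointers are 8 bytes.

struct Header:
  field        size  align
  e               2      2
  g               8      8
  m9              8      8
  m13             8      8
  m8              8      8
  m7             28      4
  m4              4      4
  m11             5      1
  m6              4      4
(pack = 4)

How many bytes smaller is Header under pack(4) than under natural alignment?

8

natural layout:
  0..2  e  (2B, 2-aligned)
  2..8  -- padding (6B)
  8..16  g  (8B, 8-aligned)
  16..24  m9  (8B, 8-aligned)
  24..32  m13  (8B, 8-aligned)
  32..40  m8  (8B, 8-aligned)
  40..68  m7  (28B, 4-aligned)
  68..72  m4  (4B, 4-aligned)
  72..77  m11  (5B, 1-aligned)
  77..80  -- padding (3B)
  80..84  m6  (4B, 4-aligned)
  84..88  -- tail padding (4B)
  sizeof = 88, alignof = 8
packed(4) layout:
  0..2  e  (2B, 2-aligned)
  2..4  -- padding (2B)
  4..12  g  (8B, 4-aligned)
  12..20  m9  (8B, 4-aligned)
  20..28  m13  (8B, 4-aligned)
  28..36  m8  (8B, 4-aligned)
  36..64  m7  (28B, 4-aligned)
  64..68  m4  (4B, 4-aligned)
  68..73  m11  (5B, 1-aligned)
  73..76  -- padding (3B)
  76..80  m6  (4B, 4-aligned)
  sizeof = 80, alignof = 4
88 − 80 = 8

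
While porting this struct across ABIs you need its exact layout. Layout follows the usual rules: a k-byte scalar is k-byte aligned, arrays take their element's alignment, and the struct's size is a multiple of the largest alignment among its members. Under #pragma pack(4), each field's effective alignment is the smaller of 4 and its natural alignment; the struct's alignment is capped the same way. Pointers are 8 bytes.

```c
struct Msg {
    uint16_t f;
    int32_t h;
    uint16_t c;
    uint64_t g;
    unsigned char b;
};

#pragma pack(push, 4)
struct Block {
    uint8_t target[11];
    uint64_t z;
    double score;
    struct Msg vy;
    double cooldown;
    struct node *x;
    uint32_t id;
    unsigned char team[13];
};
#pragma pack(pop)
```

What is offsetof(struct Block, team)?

80

Msg: f at 0 (size 2, align 2) → ends 2; pad 2 to align 4 for h; h at 4 (size 4, align 4) → ends 8; c at 8 (size 2, align 2) → ends 10; pad 6 to align 8 for g; g at 16 (size 8, align 8) → ends 24; b at 24 (size 1, align 1) → ends 25; tail pad 7 to reach multiple of 8; total 32 bytes, alignment 8
target at 0 (size 11, align 1) → ends 11
pad 1 to align 4 for z
z at 12 (size 8, align 4) → ends 20
score at 20 (size 8, align 4) → ends 28
vy at 28 (size 32, align 4) → ends 60
cooldown at 60 (size 8, align 4) → ends 68
x at 68 (size 8, align 4) → ends 76
id at 76 (size 4, align 4) → ends 80
team at 80 (size 13, align 1) → ends 93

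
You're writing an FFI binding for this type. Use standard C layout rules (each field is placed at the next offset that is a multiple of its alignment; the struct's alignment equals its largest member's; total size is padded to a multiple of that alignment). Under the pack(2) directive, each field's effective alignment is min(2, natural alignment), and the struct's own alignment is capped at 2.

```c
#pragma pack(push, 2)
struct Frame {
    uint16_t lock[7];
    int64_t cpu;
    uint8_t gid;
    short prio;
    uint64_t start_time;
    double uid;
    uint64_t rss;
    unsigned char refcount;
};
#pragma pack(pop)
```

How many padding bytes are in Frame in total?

2

lock at 0 (size 14, align 2) → ends 14
cpu at 14 (size 8, align 2) → ends 22
gid at 22 (size 1, align 1) → ends 23
pad 1 to align 2 for prio
prio at 24 (size 2, align 2) → ends 26
start_time at 26 (size 8, align 2) → ends 34
uid at 34 (size 8, align 2) → ends 42
rss at 42 (size 8, align 2) → ends 50
refcount at 50 (size 1, align 1) → ends 51
tail pad 1 to reach multiple of 2
total 52 bytes, alignment 2
data bytes 50, size 52 → padding 2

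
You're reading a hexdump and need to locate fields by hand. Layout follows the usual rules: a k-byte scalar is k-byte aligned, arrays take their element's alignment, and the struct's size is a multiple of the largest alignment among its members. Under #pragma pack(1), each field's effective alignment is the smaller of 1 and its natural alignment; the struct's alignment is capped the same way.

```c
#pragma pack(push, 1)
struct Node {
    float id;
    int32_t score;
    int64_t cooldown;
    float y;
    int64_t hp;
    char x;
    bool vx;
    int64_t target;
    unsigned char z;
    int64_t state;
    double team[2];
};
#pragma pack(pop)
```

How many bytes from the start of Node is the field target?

30

@0: id [4B, align 1] → 4
@4: score [4B, align 1] → 8
@8: cooldown [8B, align 1] → 16
@16: y [4B, align 1] → 20
@20: hp [8B, align 1] → 28
@28: x [1B, align 1] → 29
@29: vx [1B, align 1] → 30
@30: target [8B, align 1] → 38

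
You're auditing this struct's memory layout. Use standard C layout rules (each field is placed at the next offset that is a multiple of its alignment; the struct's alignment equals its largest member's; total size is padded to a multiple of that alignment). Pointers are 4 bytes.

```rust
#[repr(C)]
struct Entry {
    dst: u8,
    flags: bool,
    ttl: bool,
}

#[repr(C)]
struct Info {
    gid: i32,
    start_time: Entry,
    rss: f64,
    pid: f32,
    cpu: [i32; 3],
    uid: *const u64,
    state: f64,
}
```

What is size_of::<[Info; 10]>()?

Entry: dst at 0 (size 1, align 1) → ends 1; flags at 1 (size 1, align 1) → ends 2; ttl at 2 (size 1, align 1) → ends 3; total 3 bytes, alignment 1
gid at 0 (size 4, align 4) → ends 4
start_time at 4 (size 3, align 1) → ends 7
pad 1 to align 8 for rss
rss at 8 (size 8, align 8) → ends 16
pid at 16 (size 4, align 4) → ends 20
cpu at 20 (size 12, align 4) → ends 32
uid at 32 (size 4, align 4) → ends 36
pad 4 to align 8 for state
state at 40 (size 8, align 8) → ends 48
total 48 bytes, alignment 8
array of 10: 10 × 48 = 480

480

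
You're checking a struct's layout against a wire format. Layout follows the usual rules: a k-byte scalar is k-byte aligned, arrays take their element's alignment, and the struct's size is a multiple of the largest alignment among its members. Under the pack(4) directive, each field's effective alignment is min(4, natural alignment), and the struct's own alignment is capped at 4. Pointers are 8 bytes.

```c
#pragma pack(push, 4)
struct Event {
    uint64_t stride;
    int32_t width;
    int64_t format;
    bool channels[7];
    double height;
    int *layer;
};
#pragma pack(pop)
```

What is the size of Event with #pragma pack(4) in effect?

44

0..8  stride  (8B, 4-aligned)
8..12  width  (4B, 4-aligned)
12..20  format  (8B, 4-aligned)
20..27  channels  (7B, 1-aligned)
27..28  -- padding (1B)
28..36  height  (8B, 4-aligned)
36..44  layer  (8B, 4-aligned)
sizeof = 44, alignof = 4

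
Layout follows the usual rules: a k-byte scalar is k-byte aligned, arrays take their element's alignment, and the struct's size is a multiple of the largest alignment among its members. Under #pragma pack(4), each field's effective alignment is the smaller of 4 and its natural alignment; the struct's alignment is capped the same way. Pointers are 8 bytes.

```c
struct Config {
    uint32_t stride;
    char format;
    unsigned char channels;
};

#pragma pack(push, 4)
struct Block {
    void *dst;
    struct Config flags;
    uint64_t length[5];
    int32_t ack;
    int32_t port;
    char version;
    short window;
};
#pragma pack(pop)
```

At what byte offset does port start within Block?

60

Config: 0..4  stride  (4B, 4-aligned); 4..5  format  (1B, 1-aligned); 5..6  channels  (1B, 1-aligned); 6..8  -- tail padding (2B); sizeof = 8, alignof = 4
0..8  dst  (8B, 4-aligned)
8..16  flags  (8B, 4-aligned)
16..56  length  (40B, 4-aligned)
56..60  ack  (4B, 4-aligned)
60..64  port  (4B, 4-aligned)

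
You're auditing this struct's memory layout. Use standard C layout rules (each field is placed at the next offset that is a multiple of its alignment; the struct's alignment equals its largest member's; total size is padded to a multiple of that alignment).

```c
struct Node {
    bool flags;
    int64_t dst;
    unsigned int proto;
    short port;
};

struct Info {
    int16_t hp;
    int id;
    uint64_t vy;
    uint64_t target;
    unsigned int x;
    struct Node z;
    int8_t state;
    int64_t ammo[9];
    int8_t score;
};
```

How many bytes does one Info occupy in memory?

Node: @0: flags [1B, align 1] → 1; +7 pad (align 8); @8: dst [8B, align 8] → 16; @16: proto [4B, align 4] → 20; @20: port [2B, align 2] → 22; +2 tail pad (align 8); size 24, align 8
@0: hp [2B, align 2] → 2
+2 pad (align 4)
@4: id [4B, align 4] → 8
@8: vy [8B, align 8] → 16
@16: target [8B, align 8] → 24
@24: x [4B, align 4] → 28
+4 pad (align 8)
@32: z [24B, align 8] → 56
@56: state [1B, align 1] → 57
+7 pad (align 8)
@64: ammo [72B, align 8] → 136
@136: score [1B, align 1] → 137
+7 tail pad (align 8)
size 144, align 8

144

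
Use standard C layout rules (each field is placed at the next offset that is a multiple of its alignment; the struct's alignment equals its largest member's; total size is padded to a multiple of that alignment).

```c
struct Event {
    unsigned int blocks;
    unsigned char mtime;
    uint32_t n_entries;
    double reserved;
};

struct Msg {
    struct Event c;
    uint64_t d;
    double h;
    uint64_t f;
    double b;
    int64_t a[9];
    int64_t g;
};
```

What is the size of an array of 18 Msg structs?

2448

Event: 0..4  blocks  (4B, 4-aligned); 4..5  mtime  (1B, 1-aligned); 5..8  -- padding (3B); 8..12  n_entries  (4B, 4-aligned); 12..16  -- padding (4B); 16..24  reserved  (8B, 8-aligned); sizeof = 24, alignof = 8
0..24  c  (24B, 8-aligned)
24..32  d  (8B, 8-aligned)
32..40  h  (8B, 8-aligned)
40..48  f  (8B, 8-aligned)
48..56  b  (8B, 8-aligned)
56..128  a  (72B, 8-aligned)
128..136  g  (8B, 8-aligned)
sizeof = 136, alignof = 8
array of 18: 18 × 136 = 2448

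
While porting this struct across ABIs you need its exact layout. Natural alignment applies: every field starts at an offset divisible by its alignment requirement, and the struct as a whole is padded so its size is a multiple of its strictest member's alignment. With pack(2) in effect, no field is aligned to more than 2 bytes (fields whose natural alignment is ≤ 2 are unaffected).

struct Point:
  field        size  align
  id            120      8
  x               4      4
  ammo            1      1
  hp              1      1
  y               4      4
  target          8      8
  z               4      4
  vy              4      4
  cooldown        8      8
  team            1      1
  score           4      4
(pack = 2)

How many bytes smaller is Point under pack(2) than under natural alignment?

8

natural layout:
  0..120  id  (120B, 8-aligned)
  120..124  x  (4B, 4-aligned)
  124..125  ammo  (1B, 1-aligned)
  125..126  hp  (1B, 1-aligned)
  126..128  -- padding (2B)
  128..132  y  (4B, 4-aligned)
  132..136  -- padding (4B)
  136..144  target  (8B, 8-aligned)
  144..148  z  (4B, 4-aligned)
  148..152  vy  (4B, 4-aligned)
  152..160  cooldown  (8B, 8-aligned)
  160..161  team  (1B, 1-aligned)
  161..164  -- padding (3B)
  164..168  score  (4B, 4-aligned)
  sizeof = 168, alignof = 8
packed(2) layout:
  0..120  id  (120B, 2-aligned)
  120..124  x  (4B, 2-aligned)
  124..125  ammo  (1B, 1-aligned)
  125..126  hp  (1B, 1-aligned)
  126..130  y  (4B, 2-aligned)
  130..138  target  (8B, 2-aligned)
  138..142  z  (4B, 2-aligned)
  142..146  vy  (4B, 2-aligned)
  146..154  cooldown  (8B, 2-aligned)
  154..155  team  (1B, 1-aligned)
  155..156  -- padding (1B)
  156..160  score  (4B, 2-aligned)
  sizeof = 160, alignof = 2
168 − 160 = 8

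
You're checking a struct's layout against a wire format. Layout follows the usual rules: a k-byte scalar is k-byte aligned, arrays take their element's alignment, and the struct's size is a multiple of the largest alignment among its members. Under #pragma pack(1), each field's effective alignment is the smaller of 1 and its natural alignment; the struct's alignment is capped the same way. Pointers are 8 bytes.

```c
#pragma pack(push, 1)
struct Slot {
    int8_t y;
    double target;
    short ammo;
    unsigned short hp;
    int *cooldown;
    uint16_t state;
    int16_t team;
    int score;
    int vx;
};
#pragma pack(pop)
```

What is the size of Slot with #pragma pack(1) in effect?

33

@0: y [1B, align 1] → 1
@1: target [8B, align 1] → 9
@9: ammo [2B, align 1] → 11
@11: hp [2B, align 1] → 13
@13: cooldown [8B, align 1] → 21
@21: state [2B, align 1] → 23
@23: team [2B, align 1] → 25
@25: score [4B, align 1] → 29
@29: vx [4B, align 1] → 33
size 33, align 1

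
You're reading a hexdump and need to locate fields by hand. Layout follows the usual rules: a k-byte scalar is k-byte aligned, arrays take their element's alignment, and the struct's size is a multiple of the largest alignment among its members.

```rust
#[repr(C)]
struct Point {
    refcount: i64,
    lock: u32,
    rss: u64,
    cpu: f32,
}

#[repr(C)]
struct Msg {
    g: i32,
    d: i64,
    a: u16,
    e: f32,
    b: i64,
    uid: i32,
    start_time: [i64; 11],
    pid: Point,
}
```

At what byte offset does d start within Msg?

8

Point: refcount at 0 (size 8, align 8) → ends 8; lock at 8 (size 4, align 4) → ends 12; pad 4 to align 8 for rss; rss at 16 (size 8, align 8) → ends 24; cpu at 24 (size 4, align 4) → ends 28; tail pad 4 to reach multiple of 8; total 32 bytes, alignment 8
g at 0 (size 4, align 4) → ends 4
pad 4 to align 8 for d
d at 8 (size 8, align 8) → ends 16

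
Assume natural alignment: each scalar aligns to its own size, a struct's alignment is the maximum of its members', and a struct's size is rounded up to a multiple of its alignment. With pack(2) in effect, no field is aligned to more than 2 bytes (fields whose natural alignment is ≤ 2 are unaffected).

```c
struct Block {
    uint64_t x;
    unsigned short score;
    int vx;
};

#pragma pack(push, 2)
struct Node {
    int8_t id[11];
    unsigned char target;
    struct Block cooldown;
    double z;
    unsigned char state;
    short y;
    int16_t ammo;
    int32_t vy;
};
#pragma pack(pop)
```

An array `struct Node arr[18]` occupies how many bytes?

828

Block: x at 0 (size 8, align 8) → ends 8; score at 8 (size 2, align 2) → ends 10; pad 2 to align 4 for vx; vx at 12 (size 4, align 4) → ends 16; total 16 bytes, alignment 8
id at 0 (size 11, align 1) → ends 11
target at 11 (size 1, align 1) → ends 12
cooldown at 12 (size 16, align 2) → ends 28
z at 28 (size 8, align 2) → ends 36
state at 36 (size 1, align 1) → ends 37
pad 1 to align 2 for y
y at 38 (size 2, align 2) → ends 40
ammo at 40 (size 2, align 2) → ends 42
vy at 42 (size 4, align 2) → ends 46
total 46 bytes, alignment 2
array of 18: 18 × 46 = 828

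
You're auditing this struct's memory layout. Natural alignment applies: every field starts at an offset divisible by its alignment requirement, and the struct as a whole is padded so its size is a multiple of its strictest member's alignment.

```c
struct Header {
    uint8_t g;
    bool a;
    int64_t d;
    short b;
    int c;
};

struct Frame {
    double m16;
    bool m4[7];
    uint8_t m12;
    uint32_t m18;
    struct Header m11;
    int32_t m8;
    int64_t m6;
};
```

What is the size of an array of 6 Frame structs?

384

Header: @0: g [1B, align 1] → 1; @1: a [1B, align 1] → 2; +6 pad (align 8); @8: d [8B, align 8] → 16; @16: b [2B, align 2] → 18; +2 pad (align 4); @20: c [4B, align 4] → 24; size 24, align 8
@0: m16 [8B, align 8] → 8
@8: m4 [7B, align 1] → 15
@15: m12 [1B, align 1] → 16
@16: m18 [4B, align 4] → 20
+4 pad (align 8)
@24: m11 [24B, align 8] → 48
@48: m8 [4B, align 4] → 52
+4 pad (align 8)
@56: m6 [8B, align 8] → 64
size 64, align 8
array of 6: 6 × 64 = 384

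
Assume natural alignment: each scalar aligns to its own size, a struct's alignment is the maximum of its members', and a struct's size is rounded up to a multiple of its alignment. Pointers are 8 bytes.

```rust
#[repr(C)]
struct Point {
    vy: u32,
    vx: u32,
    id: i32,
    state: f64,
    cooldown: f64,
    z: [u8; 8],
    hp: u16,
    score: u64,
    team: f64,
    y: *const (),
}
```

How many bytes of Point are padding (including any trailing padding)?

10

@0: vy [4B, align 4] → 4
@4: vx [4B, align 4] → 8
@8: id [4B, align 4] → 12
+4 pad (align 8)
@16: state [8B, align 8] → 24
@24: cooldown [8B, align 8] → 32
@32: z [8B, align 1] → 40
@40: hp [2B, align 2] → 42
+6 pad (align 8)
@48: score [8B, align 8] → 56
@56: team [8B, align 8] → 64
@64: y [8B, align 8] → 72
size 72, align 8
data bytes 62, size 72 → padding 10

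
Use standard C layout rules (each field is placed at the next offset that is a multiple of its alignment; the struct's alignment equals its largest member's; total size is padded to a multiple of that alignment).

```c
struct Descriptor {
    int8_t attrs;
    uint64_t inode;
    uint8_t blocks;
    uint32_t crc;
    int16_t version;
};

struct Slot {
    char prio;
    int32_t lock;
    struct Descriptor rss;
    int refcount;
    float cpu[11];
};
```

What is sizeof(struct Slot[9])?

Descriptor: attrs at 0 (size 1, align 1) → ends 1; pad 7 to align 8 for inode; inode at 8 (size 8, align 8) → ends 16; blocks at 16 (size 1, align 1) → ends 17; pad 3 to align 4 for crc; crc at 20 (size 4, align 4) → ends 24; version at 24 (size 2, align 2) → ends 26; tail pad 6 to reach multiple of 8; total 32 bytes, alignment 8
prio at 0 (size 1, align 1) → ends 1
pad 3 to align 4 for lock
lock at 4 (size 4, align 4) → ends 8
rss at 8 (size 32, align 8) → ends 40
refcount at 40 (size 4, align 4) → ends 44
cpu at 44 (size 44, align 4) → ends 88
total 88 bytes, alignment 8
array of 9: 9 × 88 = 792

792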